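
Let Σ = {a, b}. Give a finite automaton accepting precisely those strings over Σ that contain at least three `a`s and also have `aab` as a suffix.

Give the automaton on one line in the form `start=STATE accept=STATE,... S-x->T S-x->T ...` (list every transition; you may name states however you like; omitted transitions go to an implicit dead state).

Handle the two conditions separately and then intersect. One (5 states) tracks the count of `a`s, saturating at 4; the other (4 states) tracks how much of the suffix `aab` has currently been matched. Each combined state is a pair, one component from each; accept when both components accept.
          a    b  
>  q0     q1   q0 
   q1     q2   q3 
   q2     q4   q5 
   q3     q6   q3 
   q4     q7   q8 
   q5     q9  q10 
   q6     q4  q10 
   q7     q7  q11 
 * q8    q12  q13 
   q9     q7  q13 
   q10    q9  q10 
 * q11   q12  q14 
   q12    q7  q14 
   q13   q12  q13 
   q14   q12  q14 
(> = start, * = accepting)

start=q0 accept=q8,q11 q0-a->q1 q0-b->q0 q1-a->q2 q1-b->q3 q2-a->q4 q2-b->q5 q3-a->q6 q3-b->q3 q4-a->q7 q4-b->q8 q5-a->q9 q5-b->q10 q6-a->q4 q6-b->q10 q7-a->q7 q7-b->q11 q8-a->q12 q8-b->q13 q9-a->q7 q9-b->q13 q10-a->q9 q10-b->q10 q11-a->q12 q11-b->q14 q12-a->q7 q12-b->q14 q13-a->q12 q13-b->q13 q14-a->q12 q14-b->q14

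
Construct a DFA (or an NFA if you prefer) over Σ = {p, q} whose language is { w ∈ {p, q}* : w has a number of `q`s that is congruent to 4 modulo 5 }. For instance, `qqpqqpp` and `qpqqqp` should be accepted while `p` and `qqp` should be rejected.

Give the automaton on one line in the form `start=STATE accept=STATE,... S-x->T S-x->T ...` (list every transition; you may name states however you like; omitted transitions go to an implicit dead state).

The only thing that matters is how many `q`s have appeared, reduced mod 5. Use one state per residue: S0 for 0, …, S4 for 4. Reading `q` moves to the next residue; anything else stays put. S4 is accepting.
5 states suffice.
        p   q  
>  S0   S0  S1 
   S1   S1  S2 
   S2   S2  S3 
   S3   S3  S4 
 * S4   S4  S0 
(> = start, * = accepting)

start=S0 accept=S4 S0-p->S0 S0-q->S1 S1-p->S1 S1-q->S2 S2-p->S2 S2-q->S3 S3-p->S3 S3-q->S4 S4-p->S4 S4-q->S0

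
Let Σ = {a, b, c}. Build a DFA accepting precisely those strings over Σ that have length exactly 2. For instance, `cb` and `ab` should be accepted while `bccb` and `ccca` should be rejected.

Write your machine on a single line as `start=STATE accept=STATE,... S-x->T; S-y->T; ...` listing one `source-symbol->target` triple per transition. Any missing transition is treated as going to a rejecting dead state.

start=q0; accept=q2; q0-a->q1; q0-b->q1; q0-c->q1; q1-a->q2; q1-b->q2; q1-c->q2; q2-a->q3; q2-b->q3; q2-c->q3; q3-a->q3; q3-b->q3; q3-c->q3

We only need to distinguish lengths 0, 1, …, 2, and '>2'. Chain q0 → q1 → q2 → q3 on every symbol, with q3 looping. Accepting states: {q2}.
4 states suffice.
        a   b   c  
>  q0   q1  q1  q1 
   q1   q2  q2  q2 
 * q2   q3  q3  q3 
   q3   q3  q3  q3 
(> = start, * = accepting)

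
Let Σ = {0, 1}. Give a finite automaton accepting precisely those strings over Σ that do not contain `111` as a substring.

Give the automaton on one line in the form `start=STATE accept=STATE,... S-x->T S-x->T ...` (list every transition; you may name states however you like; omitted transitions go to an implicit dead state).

start=s0 accept=s0,s1,s2 s0-0->s0 s0-1->s1 s1-0->s0 s1-1->s2 s2-0->s0 s2-1->s3 s3-0->s3 s3-1->s3

This is the complement of 'contains `111`'. Use the same substring-matching states — s0 through s3 holding how much of `111` has just been matched — but flip the accepting set: everything except the trap s3 accepts.
        0   1  
>* s0   s0  s1 
 * s1   s0  s2 
 * s2   s0  s3 
   s3   s3  s3 
(> = start, * = accepting)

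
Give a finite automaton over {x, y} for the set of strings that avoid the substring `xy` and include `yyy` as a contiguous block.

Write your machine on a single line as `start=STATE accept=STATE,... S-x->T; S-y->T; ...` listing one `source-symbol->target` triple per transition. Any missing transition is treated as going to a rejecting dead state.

Run two small machines in parallel and take their product. The first has 3 states tracking partial matches of the forbidden pattern `xy`; the second has 4 states tracking whether and how much of `yyy` has been seen. A product state is a pair (one from each), accepting exactly when both do. After merging equivalent states the machine shrinks.
       x  y 
>  A   B  C 
   B   B  B 
   C   B  D 
   D   B  E 
 * E   F  E 
 * F   F  B 
(> = start, * = accepting)

start=A; accept=E,F; A-x->B; A-y->C; B-x->B; B-y->B; C-x->B; C-y->D; D-x->B; D-y->E; E-x->F; E-y->E; F-x->F; F-y->B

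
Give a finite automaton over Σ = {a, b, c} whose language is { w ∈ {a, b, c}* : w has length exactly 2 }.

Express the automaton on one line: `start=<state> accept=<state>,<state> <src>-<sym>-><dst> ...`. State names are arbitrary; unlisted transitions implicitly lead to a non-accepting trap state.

Count input length up to 3: every symbol moves from S0 toward S3, which means 'more than 2' and absorbs. Accept from {S2}.
4 states suffice.
        a   b   c  
>  S0   S1  S1  S1 
   S1   S2  S2  S2 
 * S2   S3  S3  S3 
   S3   S3  S3  S3 
(> = start, * = accepting)

start=S0 accept=S2 S0-a->S1 S0-b->S1 S0-c->S1 S1-a->S2 S1-b->S2 S1-c->S2 S2-a->S3 S2-b->S3 S2-c->S3 S3-a->S3 S3-b->S3 S3-c->S3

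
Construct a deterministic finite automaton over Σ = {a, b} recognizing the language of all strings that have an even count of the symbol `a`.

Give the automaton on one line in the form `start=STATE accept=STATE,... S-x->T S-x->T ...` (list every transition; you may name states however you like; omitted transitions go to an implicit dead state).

The only thing that matters is how many `a`s have appeared, reduced mod 2. Use one state per residue: q0 for 0, …, q1 for 1. Reading `a` moves to the next residue; anything else stays put. q0 is accepting.
2 states suffice.
        a   b  
>* q0   q1  q0 
   q1   q0  q1 
(> = start, * = accepting)

start=q0 accept=q0 q0-a->q1 q0-b->q0 q1-a->q0 q1-b->q1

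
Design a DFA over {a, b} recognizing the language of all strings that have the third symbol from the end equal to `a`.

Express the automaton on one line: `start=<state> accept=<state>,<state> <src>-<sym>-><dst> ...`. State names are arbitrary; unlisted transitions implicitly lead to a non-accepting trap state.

start=q0 accept=q7,q8,q9,q10 q0-a->q1 q0-b->q2 q1-a->q3 q1-b->q4 q2-a->q5 q2-b->q6 q3-a->q7 q3-b->q8 q4-a->q9 q4-b->q10 q5-a->q11 q5-b->q12 q6-a->q13 q6-b->q14 q7-a->q7 q7-b->q8 q8-a->q9 q8-b->q10 q9-a->q11 q9-b->q12 q10-a->q13 q10-b->q14 q11-a->q7 q11-b->q8 q12-a->q9 q12-b->q10 q13-a->q11 q13-b->q12 q14-a->q13 q14-b->q14

Because acceptance depends on a position counted from the end, the machine has to buffer the most recent 3 symbols. Make each state the string of the last up-to-3 symbols read; on input `x` shift the window left and append `x`. Accept when the buffered window has length 3 and begins with `a`.
A 15-state machine:
          a    b  
>  q0     q1   q2 
   q1     q3   q4 
   q2     q5   q6 
   q3     q7   q8 
   q4     q9  q10 
   q5    q11  q12 
   q6    q13  q14 
 * q7     q7   q8 
 * q8     q9  q10 
 * q9    q11  q12 
 * q10   q13  q14 
   q11    q7   q8 
   q12    q9  q10 
   q13   q11  q12 
   q14   q13  q14 
(> = start, * = accepting)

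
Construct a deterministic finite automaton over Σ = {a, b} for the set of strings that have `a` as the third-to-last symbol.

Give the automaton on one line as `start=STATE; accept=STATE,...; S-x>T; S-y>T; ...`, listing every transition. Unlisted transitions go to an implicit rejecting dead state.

A DFA must remember the last 3 symbols (since which symbol is third-to-last isn't known until the input ends). Use one state per possible window of the last ≤3 symbols; accept from those whose window starts with `a`.
15 states suffice.
          a    b  
>  q0     q1   q2 
   q1     q3   q4 
   q2     q5   q6 
   q3     q7   q8 
   q4     q9  q10 
   q5    q11  q12 
   q6    q13  q14 
 * q7     q7   q8 
 * q8     q9  q10 
 * q9    q11  q12 
 * q10   q13  q14 
   q11    q7   q8 
   q12    q9  q10 
   q13   q11  q12 
   q14   q13  q14 
(> = start, * = accepting)

start=q0; accept=q7,q8,q9,q10; q0-a>q1; q0-b>q2; q1-a>q3; q1-b>q4; q2-a>q5; q2-b>q6; q3-a>q7; q3-b>q8; q4-a>q9; q4-b>q10; q5-a>q11; q5-b>q12; q6-a>q13; q6-b>q14; q7-a>q7; q7-b>q8; q8-a>q9; q8-b>q10; q9-a>q11; q9-b>q12; q10-a>q13; q10-b>q14; q11-a>q7; q11-b>q8; q12-a>q9; q12-b>q10; q13-a>q11; q13-b>q12; q14-a>q13; q14-b>q14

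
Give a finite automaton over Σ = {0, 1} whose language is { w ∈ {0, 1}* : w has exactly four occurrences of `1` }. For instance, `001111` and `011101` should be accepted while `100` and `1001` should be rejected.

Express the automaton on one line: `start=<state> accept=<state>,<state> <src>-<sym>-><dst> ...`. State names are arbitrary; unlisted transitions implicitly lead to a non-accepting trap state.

Only the number of `1`s matters, and only up to 5. Make a chain q0 → q1 → q2 → q3 → q4 → q5 advanced by each `1` (with q5 absorbing); every other symbol self-loops. The accepting set is {q4}.
        0   1  
>  q0   q0  q1 
   q1   q1  q2 
   q2   q2  q3 
   q3   q3  q4 
 * q4   q4  q5 
   q5   q5  q5 
(> = start, * = accepting)

start=q0 accept=q4 q0-0->q0 q0-1->q1 q1-0->q1 q1-1->q2 q2-0->q2 q2-1->q3 q3-0->q3 q3-1->q4 q4-0->q4 q4-1->q5 q5-0->q5 q5-1->q5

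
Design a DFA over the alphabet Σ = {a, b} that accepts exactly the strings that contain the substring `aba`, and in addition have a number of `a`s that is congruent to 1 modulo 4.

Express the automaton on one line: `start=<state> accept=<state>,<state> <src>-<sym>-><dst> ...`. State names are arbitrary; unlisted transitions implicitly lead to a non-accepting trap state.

start=q0 accept=q15 q0-a->q1 q0-b->q0 q1-a->q2 q1-b->q3 q2-a->q4 q2-b->q5 q3-a->q6 q3-b->q7 q4-a->q8 q4-b->q9 q5-a->q10 q5-b->q11 q6-a->q10 q6-b->q6 q7-a->q2 q7-b->q7 q8-a->q1 q8-b->q12 q9-a->q13 q9-b->q14 q10-a->q13 q10-b->q10 q11-a->q4 q11-b->q11 q12-a->q15 q12-b->q0 q13-a->q15 q13-b->q13 q14-a->q8 q14-b->q14 q15-a->q6 q15-b->q15

Run two small machines in parallel and take their product. One (4 states) tracks whether and how much of `aba` has been seen; the other (4 states) tracks the count of `a`s modulo 4. Each combined state is a pair, one component from each; accept when both components accept.
With 16 states:
          a    b  
>  q0     q1   q0 
   q1     q2   q3 
   q2     q4   q5 
   q3     q6   q7 
   q4     q8   q9 
   q5    q10  q11 
   q6    q10   q6 
   q7     q2   q7 
   q8     q1  q12 
   q9    q13  q14 
   q10   q13  q10 
   q11    q4  q11 
   q12   q15   q0 
   q13   q15  q13 
   q14    q8  q14 
 * q15    q6  q15 
(> = start, * = accepting)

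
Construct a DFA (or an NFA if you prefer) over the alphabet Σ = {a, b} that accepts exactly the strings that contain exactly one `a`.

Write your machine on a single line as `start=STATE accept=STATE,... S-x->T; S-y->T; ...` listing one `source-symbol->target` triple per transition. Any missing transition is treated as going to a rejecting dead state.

start=s0; accept=s1; s0-a->s1; s0-b->s0; s1-a->s2; s1-b->s1; s2-a->s2; s2-b->s2

Count `a`s, saturating at 2: state s0 means no `a` yet, s1 means one `a` seen, s2 means more than one. Each `a` increments (capped at s2); other symbols loop. Accept from {s1}.
A 3-state machine:
        a   b  
>  s0   s1  s0 
 * s1   s2  s1 
   s2   s2  s2 
(> = start, * = accepting)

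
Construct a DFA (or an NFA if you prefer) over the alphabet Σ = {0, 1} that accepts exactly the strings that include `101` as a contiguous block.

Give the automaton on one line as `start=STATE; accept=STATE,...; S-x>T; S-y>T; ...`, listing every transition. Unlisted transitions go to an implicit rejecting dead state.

start=q0; accept=q3; q0-0>q0; q0-1>q1; q1-0>q2; q1-1>q1; q2-0>q0; q2-1>q3; q3-0>q3; q3-1>q3

Track how much of `101` has been matched so far: state q0 is no progress, q3 is the absorbing accept state reached once `101` has occurred. Intermediate states record partial matches; on a mismatch, fall back to the longest reusable overlap.
With 4 states:
        0   1  
>  q0   q0  q1 
   q1   q2  q1 
   q2   q0  q3 
 * q3   q3  q3 
(> = start, * = accepting)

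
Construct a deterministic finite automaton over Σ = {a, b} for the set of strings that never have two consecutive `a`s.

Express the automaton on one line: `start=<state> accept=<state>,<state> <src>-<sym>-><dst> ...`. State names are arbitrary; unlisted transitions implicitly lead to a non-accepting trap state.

start=q0 accept=q0,q1 q0-a->q1 q0-b->q0 q1-a->q2 q1-b->q0 q2-a->q2 q2-b->q2

This is the complement of 'contains `aa`'. Use the same substring-matching states — q0 through q2 holding how much of `aa` has just been matched — but flip the accepting set: everything except the trap q2 accepts.
A 3-state machine:
        a   b  
>* q0   q1  q0 
 * q1   q2  q0 
   q2   q2  q2 
(> = start, * = accepting)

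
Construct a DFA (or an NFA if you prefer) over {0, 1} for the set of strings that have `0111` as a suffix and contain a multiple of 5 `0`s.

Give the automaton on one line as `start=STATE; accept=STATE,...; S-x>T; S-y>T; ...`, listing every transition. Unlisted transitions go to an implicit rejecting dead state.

Build one automaton per condition and run them in lockstep. The first has 5 states tracking how much of the suffix `0111` has currently been matched; the second has 5 states tracking the count of `0`s modulo 5. A product state is a pair (one from each), accepting exactly when both do. Equivalent product states are then merged.
        0   1  
>  q0   q1  q0 
   q1   q2  q1 
   q2   q3  q2 
   q3   q4  q3 
   q4   q5  q4 
   q5   q1  q6 
   q6   q1  q7 
   q7   q1  q8 
 * q8   q1  q0 
(> = start, * = accepting)

start=q0; accept=q8; q0-0>q1; q0-1>q0; q1-0>q2; q1-1>q1; q2-0>q3; q2-1>q2; q3-0>q4; q3-1>q3; q4-0>q5; q4-1>q4; q5-0>q1; q5-1>q6; q6-0>q1; q6-1>q7; q7-0>q1; q7-1>q8; q8-0>q1; q8-1>q0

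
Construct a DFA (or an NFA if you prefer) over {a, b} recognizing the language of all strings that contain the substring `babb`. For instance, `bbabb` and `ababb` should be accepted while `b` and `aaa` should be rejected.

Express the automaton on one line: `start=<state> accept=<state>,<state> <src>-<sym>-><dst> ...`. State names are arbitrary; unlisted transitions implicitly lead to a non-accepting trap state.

States S0..S3 record the length of the longest prefix of `babb` that matches the current input suffix. Reaching S4 means `babb` has been seen, and we stay there forever. Accept from S4.
        a   b  
>  S0   S0  S1 
   S1   S2  S1 
   S2   S0  S3 
   S3   S2  S4 
 * S4   S4  S4 
(> = start, * = accepting)

start=S0 accept=S4 S0-a->S0 S0-b->S1 S1-a->S2 S1-b->S1 S2-a->S0 S2-b->S3 S3-a->S2 S3-b->S4 S4-a->S4 S4-b->S4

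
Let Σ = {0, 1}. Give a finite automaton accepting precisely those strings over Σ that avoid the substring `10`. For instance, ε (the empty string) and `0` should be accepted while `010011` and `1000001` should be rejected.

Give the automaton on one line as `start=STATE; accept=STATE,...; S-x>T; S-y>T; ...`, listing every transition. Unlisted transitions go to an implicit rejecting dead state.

start=q0; accept=q0,q1; q0-0>q0; q0-1>q1; q1-0>q2; q1-1>q1; q2-0>q2; q2-1>q2

This is the complement of 'contains `10`'. Use the same substring-matching states — q0 through q2 holding how much of `10` has just been matched — but flip the accepting set: everything except the trap q2 accepts.
3 states suffice.
        0   1  
>* q0   q0  q1 
 * q1   q2  q1 
   q2   q2  q2 
(> = start, * = accepting)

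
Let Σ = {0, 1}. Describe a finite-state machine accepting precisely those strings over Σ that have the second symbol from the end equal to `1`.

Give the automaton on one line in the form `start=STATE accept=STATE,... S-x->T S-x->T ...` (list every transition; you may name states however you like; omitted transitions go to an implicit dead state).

start=S0 accept=S5,S6 S0-0->S1 S0-1->S2 S1-0->S3 S1-1->S4 S2-0->S5 S2-1->S6 S3-0->S3 S3-1->S4 S4-0->S5 S4-1->S6 S5-0->S3 S5-1->S4 S6-0->S5 S6-1->S6

A DFA must remember the last 2 symbols (since which symbol is second-to-last isn't known until the input ends). Use one state per possible window of the last ≤2 symbols; accept from those whose window starts with `1`.
        0   1  
>  S0   S1  S2 
   S1   S3  S4 
   S2   S5  S6 
   S3   S3  S4 
   S4   S5  S6 
 * S5   S3  S4 
 * S6   S5  S6 
(> = start, * = accepting)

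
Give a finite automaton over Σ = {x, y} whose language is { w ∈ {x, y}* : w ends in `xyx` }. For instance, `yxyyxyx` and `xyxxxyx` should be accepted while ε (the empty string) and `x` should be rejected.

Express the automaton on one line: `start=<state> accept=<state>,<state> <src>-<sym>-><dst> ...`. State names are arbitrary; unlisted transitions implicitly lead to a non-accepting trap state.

start=S0 accept=S3 S0-x->S1 S0-y->S0 S1-x->S1 S1-y->S2 S2-x->S3 S2-y->S0 S3-x->S1 S3-y->S2

Let each state record the length of the longest suffix of the input read so far that is also a prefix of `xyx`. S1 means the last symbol is `x`; S2 means the last 2 symbols are `xy`; S3 means the last 3 symbols are `xyx`. Accept only at S3, where the string currently ends in `xyx`.
A 4-state machine:
        x   y  
>  S0   S1  S0 
   S1   S1  S2 
   S2   S3  S0 
 * S3   S1  S2 
(> = start, * = accepting)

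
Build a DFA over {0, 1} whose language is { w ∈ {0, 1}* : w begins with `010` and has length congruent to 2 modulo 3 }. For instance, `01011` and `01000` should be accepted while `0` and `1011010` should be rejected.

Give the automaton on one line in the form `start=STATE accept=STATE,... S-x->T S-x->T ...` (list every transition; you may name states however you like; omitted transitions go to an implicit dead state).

start=s0 accept=s8 s0-0->s1 s0-1->s2 s1-0->s3 s1-1->s4 s2-0->s3 s2-1->s3 s3-0->s5 s3-1->s5 s4-0->s6 s4-1->s5 s5-0->s2 s5-1->s2 s6-0->s7 s6-1->s7 s7-0->s8 s7-1->s8 s8-0->s6 s8-1->s6

Run two small machines in parallel and take their product. One (5 states) tracks whether the input so far still matches the prefix `010`; the other (3 states) tracks the input length modulo 3. Each combined state is a pair, one component from each; accept when both components accept.
9 states suffice.
        0   1  
>  s0   s1  s2 
   s1   s3  s4 
   s2   s3  s3 
   s3   s5  s5 
   s4   s6  s5 
   s5   s2  s2 
   s6   s7  s7 
   s7   s8  s8 
 * s8   s6  s6 
(> = start, * = accepting)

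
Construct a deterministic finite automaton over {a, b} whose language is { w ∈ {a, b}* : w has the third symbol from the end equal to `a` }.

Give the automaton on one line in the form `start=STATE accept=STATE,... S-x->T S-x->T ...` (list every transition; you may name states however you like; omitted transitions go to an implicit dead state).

Because acceptance depends on a position counted from the end, the machine has to buffer the most recent 3 symbols. Make each state the string of the last up-to-3 symbols read; on input `x` shift the window left and append `x`. Accept when the buffered window has length 3 and begins with `a`.
A 15-state machine:
          a    b  
>  q0     q1   q2 
   q1     q3   q4 
   q2     q5   q6 
   q3     q7   q8 
   q4     q9  q10 
   q5    q11  q12 
   q6    q13  q14 
 * q7     q7   q8 
 * q8     q9  q10 
 * q9    q11  q12 
 * q10   q13  q14 
   q11    q7   q8 
   q12    q9  q10 
   q13   q11  q12 
   q14   q13  q14 
(> = start, * = accepting)

start=q0 accept=q7,q8,q9,q10 q0-a->q1 q0-b->q2 q1-a->q3 q1-b->q4 q2-a->q5 q2-b->q6 q3-a->q7 q3-b->q8 q4-a->q9 q4-b->q10 q5-a->q11 q5-b->q12 q6-a->q13 q6-b->q14 q7-a->q7 q7-b->q8 q8-a->q9 q8-b->q10 q9-a->q11 q9-b->q12 q10-a->q13 q10-b->q14 q11-a->q7 q11-b->q8 q12-a->q9 q12-b->q10 q13-a->q11 q13-b->q12 q14-a->q13 q14-b->q14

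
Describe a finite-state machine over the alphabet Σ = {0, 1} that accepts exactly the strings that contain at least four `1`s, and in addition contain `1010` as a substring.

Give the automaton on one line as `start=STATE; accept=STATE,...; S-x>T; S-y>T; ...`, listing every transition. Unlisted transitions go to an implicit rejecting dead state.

Handle the two conditions separately and then intersect. The first has 6 states tracking the count of `1`s, saturating at 5; the second has 5 states tracking whether and how much of `1010` has been seen. A product state is a pair (one from each), accepting exactly when both do. Equivalent product states are then merged.
          0    1  
>  q0     q0   q1 
   q1     q2   q3 
   q2     q4   q5 
   q3     q6   q7 
   q4     q4   q3 
   q5     q8   q7 
   q6     q9  q10 
   q7    q11   q7 
   q8     q8  q12 
   q9     q9   q7 
   q10   q12   q7 
   q11    q9  q13 
   q12   q12  q14 
   q13   q14   q7 
 * q14   q14  q14 
(> = start, * = accepting)

start=q0; accept=q14; q0-0>q0; q0-1>q1; q1-0>q2; q1-1>q3; q2-0>q4; q2-1>q5; q3-0>q6; q3-1>q7; q4-0>q4; q4-1>q3; q5-0>q8; q5-1>q7; q6-0>q9; q6-1>q10; q7-0>q11; q7-1>q7; q8-0>q8; q8-1>q12; q9-0>q9; q9-1>q7; q10-0>q12; q10-1>q7; q11-0>q9; q11-1>q13; q12-0>q12; q12-1>q14; q13-0>q14; q13-1>q7; q14-0>q14; q14-1>q14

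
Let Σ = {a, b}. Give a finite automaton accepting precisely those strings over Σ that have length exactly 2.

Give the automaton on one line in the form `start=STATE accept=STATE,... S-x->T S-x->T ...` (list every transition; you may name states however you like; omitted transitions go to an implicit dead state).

Count input length up to 3: every symbol moves from s0 toward s3, which means 'more than 2' and absorbs. Accept from {s2}.
A 4-state machine:
        a   b  
>  s0   s1  s1 
   s1   s2  s2 
 * s2   s3  s3 
   s3   s3  s3 
(> = start, * = accepting)

start=s0 accept=s2 s0-a->s1 s0-b->s1 s1-a->s2 s1-b->s2 s2-a->s3 s2-b->s3 s3-a->s3 s3-b->s3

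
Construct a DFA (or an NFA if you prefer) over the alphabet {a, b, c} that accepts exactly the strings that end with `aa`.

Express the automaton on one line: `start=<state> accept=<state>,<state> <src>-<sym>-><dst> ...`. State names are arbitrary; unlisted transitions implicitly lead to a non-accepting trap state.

Let each state record the length of the longest suffix of the input read so far that is also a prefix of `aa`. q1 means the last symbol is `a`; q2 means the last 2 symbols are `aa`. Accept only at q2, where the string currently ends in `aa`.
A 3-state machine:
        a   b   c  
>  q0   q1  q0  q0 
   q1   q2  q0  q0 
 * q2   q2  q0  q0 
(> = start, * = accepting)

start=q0 accept=q2 q0-a->q1 q0-b->q0 q0-c->q0 q1-a->q2 q1-b->q0 q1-c->q0 q2-a->q2 q2-b->q0 q2-c->q0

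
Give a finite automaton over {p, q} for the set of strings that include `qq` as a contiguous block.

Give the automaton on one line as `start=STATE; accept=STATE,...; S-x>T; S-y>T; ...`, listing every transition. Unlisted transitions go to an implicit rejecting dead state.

start=s0; accept=s2; s0-p>s0; s0-q>s1; s1-p>s0; s1-q>s2; s2-p>s2; s2-q>s2

States s0..s1 record the length of the longest prefix of `qq` that matches the current input suffix. Reaching s2 means `qq` has been seen, and we stay there forever. Accept from s2.
With 3 states:
        p   q  
>  s0   s0  s1 
   s1   s0  s2 
 * s2   s2  s2 
(> = start, * = accepting)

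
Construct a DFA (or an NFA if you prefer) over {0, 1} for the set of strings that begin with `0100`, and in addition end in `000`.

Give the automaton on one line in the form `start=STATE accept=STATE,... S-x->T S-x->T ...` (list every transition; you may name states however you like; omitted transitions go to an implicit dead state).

Run two small machines in parallel and take their product. The first has 6 states tracking whether the input so far still matches the prefix `0100`; the second has 4 states tracking how much of the suffix `000` has currently been matched. A product state is a pair (one from each), accepting exactly when both do.
With 12 states:
          0    1  
>  q0     q1   q2 
   q1     q3   q4 
   q2     q5   q2 
   q3     q6   q2 
   q4     q7   q2 
   q5     q3   q2 
   q6     q6   q2 
   q7     q8   q2 
   q8     q9  q10 
 * q9     q9  q10 
   q10   q11  q10 
   q11    q8  q10 
(> = start, * = accepting)

start=q0 accept=q9 q0-0->q1 q0-1->q2 q1-0->q3 q1-1->q4 q2-0->q5 q2-1->q2 q3-0->q6 q3-1->q2 q4-0->q7 q4-1->q2 q5-0->q3 q5-1->q2 q6-0->q6 q6-1->q2 q7-0->q8 q7-1->q2 q8-0->q9 q8-1->q10 q9-0->q9 q9-1->q10 q10-0->q11 q10-1->q10 q11-0->q8 q11-1->q10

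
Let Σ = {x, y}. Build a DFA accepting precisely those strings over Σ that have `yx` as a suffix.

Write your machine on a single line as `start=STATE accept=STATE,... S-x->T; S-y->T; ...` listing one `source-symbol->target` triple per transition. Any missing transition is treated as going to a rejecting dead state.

Let each state record the length of the longest suffix of the input read so far that is also a prefix of `yx`. S1 means the last symbol is `y`; S2 means the last 2 symbols are `yx`. Accept only at S2, where the string currently ends in `yx`.
A 3-state machine:
        x   y  
>  S0   S0  S1 
   S1   S2  S1 
 * S2   S0  S1 
(> = start, * = accepting)

start=S0; accept=S2; S0-x->S0; S0-y->S1; S1-x->S2; S1-y->S1; S2-x->S0; S2-y->S1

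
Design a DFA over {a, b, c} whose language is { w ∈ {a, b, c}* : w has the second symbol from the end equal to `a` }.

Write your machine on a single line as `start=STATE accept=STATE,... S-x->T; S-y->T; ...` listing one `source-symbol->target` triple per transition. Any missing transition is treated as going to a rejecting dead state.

start=q0; accept=q4,q5,q6; q0-a->q1; q0-b->q2; q0-c->q3; q1-a->q4; q1-b->q5; q1-c->q6; q2-a->q7; q2-b->q8; q2-c->q9; q3-a->q10; q3-b->q11; q3-c->q12; q4-a->q4; q4-b->q5; q4-c->q6; q5-a->q7; q5-b->q8; q5-c->q9; q6-a->q10; q6-b->q11; q6-c->q12; q7-a->q4; q7-b->q5; q7-c->q6; q8-a->q7; q8-b->q8; q8-c->q9; q9-a->q10; q9-b->q11; q9-c->q12; q10-a->q4; q10-b->q5; q10-c->q6; q11-a->q7; q11-b->q8; q11-c->q9; q12-a->q10; q12-b->q11; q12-c->q12

A DFA must remember the last 2 symbols (since which symbol is second-to-last isn't known until the input ends). Use one state per possible window of the last ≤2 symbols; accept from those whose window starts with `a`.
          a    b    c  
>  q0     q1   q2   q3 
   q1     q4   q5   q6 
   q2     q7   q8   q9 
   q3    q10  q11  q12 
 * q4     q4   q5   q6 
 * q5     q7   q8   q9 
 * q6    q10  q11  q12 
   q7     q4   q5   q6 
   q8     q7   q8   q9 
   q9    q10  q11  q12 
   q10    q4   q5   q6 
   q11    q7   q8   q9 
   q12   q10  q11  q12 
(> = start, * = accepting)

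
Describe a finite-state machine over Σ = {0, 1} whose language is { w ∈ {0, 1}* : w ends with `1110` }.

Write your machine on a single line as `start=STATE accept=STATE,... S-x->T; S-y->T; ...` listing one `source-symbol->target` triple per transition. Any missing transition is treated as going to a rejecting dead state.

Let each state record the length of the longest suffix of the input read so far that is also a prefix of `1110`. S1 means the last symbol is `1`; S2 means the last 2 symbols are `11`; S3 means the last 3 symbols are `111`; S4 means the last 4 symbols are `1110`. Accept only at S4, where the string currently ends in `1110`.
A 5-state machine:
        0   1  
>  S0   S0  S1 
   S1   S0  S2 
   S2   S0  S3 
   S3   S4  S3 
 * S4   S0  S1 
(> = start, * = accepting)

start=S0; accept=S4; S0-0->S0; S0-1->S1; S1-0->S0; S1-1->S2; S2-0->S0; S2-1->S3; S3-0->S4; S3-1->S3; S4-0->S0; S4-1->S1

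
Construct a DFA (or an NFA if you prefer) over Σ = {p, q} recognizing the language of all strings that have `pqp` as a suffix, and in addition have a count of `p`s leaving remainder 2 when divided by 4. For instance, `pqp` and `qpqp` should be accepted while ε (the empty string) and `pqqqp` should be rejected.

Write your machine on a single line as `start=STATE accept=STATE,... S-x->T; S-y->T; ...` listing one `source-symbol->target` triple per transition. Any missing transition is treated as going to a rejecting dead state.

start=S0; accept=S6; S0-p->S1; S0-q->S0; S1-p->S2; S1-q->S3; S2-p->S4; S2-q->S5; S3-p->S6; S3-q->S7; S4-p->S8; S4-q->S9; S5-p->S10; S5-q->S11; S6-p->S4; S6-q->S5; S7-p->S2; S7-q->S7; S8-p->S1; S8-q->S12; S9-p->S13; S9-q->S14; S10-p->S8; S10-q->S9; S11-p->S4; S11-q->S11; S12-p->S15; S12-q->S0; S13-p->S1; S13-q->S12; S14-p->S8; S14-q->S14; S15-p->S2; S15-q->S3

Build one automaton per condition and run them in lockstep. The first has 4 states tracking how much of the suffix `pqp` has currently been matched; the second has 4 states tracking the count of `p`s modulo 4. A product state is a pair (one from each), accepting exactly when both do.
A 16-state machine:
          p    q  
>  S0     S1   S0 
   S1     S2   S3 
   S2     S4   S5 
   S3     S6   S7 
   S4     S8   S9 
   S5    S10  S11 
 * S6     S4   S5 
   S7     S2   S7 
   S8     S1  S12 
   S9    S13  S14 
   S10    S8   S9 
   S11    S4  S11 
   S12   S15   S0 
   S13    S1  S12 
   S14    S8  S14 
   S15    S2   S3 
(> = start, * = accepting)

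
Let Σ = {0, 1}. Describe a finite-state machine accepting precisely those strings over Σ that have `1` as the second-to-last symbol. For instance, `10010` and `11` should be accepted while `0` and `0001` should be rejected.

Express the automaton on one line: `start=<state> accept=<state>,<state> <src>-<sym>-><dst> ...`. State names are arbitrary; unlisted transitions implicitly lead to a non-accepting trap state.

start=A accept=F,G A-0->B A-1->C B-0->D B-1->E C-0->F C-1->G D-0->D D-1->E E-0->F E-1->G F-0->D F-1->E G-0->F G-1->G

A DFA must remember the last 2 symbols (since which symbol is second-to-last isn't known until the input ends). Use one state per possible window of the last ≤2 symbols; accept from those whose window starts with `1`.
A 7-state machine:
       0  1 
>  A   B  C 
   B   D  E 
   C   F  G 
   D   D  E 
   E   F  G 
 * F   D  E 
 * G   F  G 
(> = start, * = accepting)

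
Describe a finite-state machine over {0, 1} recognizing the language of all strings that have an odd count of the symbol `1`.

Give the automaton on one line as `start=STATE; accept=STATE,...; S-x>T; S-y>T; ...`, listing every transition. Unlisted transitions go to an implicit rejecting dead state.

start=s0; accept=s1; s0-0>s0; s0-1>s1; s1-0>s1; s1-1>s0

The only thing that matters is how many `1`s have appeared, reduced mod 2. Use one state per residue: s0 for 0, …, s1 for 1. Reading `1` moves to the next residue; anything else stays put. s1 is accepting.
A 2-state machine:
        0   1  
>  s0   s0  s1 
 * s1   s1  s0 
(> = start, * = accepting)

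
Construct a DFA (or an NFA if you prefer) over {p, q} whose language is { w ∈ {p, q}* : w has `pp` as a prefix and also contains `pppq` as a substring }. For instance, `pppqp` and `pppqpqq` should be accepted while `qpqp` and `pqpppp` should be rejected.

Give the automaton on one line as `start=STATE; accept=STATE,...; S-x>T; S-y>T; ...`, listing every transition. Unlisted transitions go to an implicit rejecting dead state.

Handle the two conditions separately and then intersect. One (4 states) tracks whether the input so far still matches the prefix `pp`; the other (5 states) tracks whether and how much of `pppq` has been seen. Each combined state is a pair, one component from each; accept when both components accept.
With 12 states:
          p    q  
>  s0     s1   s2 
   s1     s3   s2 
   s2     s4   s2 
   s3     s5   s6 
   s4     s7   s2 
   s5     s5   s8 
   s6     s9   s6 
   s7    s10   s2 
 * s8     s8   s8 
   s9     s3   s6 
   s10   s10  s11 
   s11   s11  s11 
(> = start, * = accepting)

start=s0; accept=s8; s0-p>s1; s0-q>s2; s1-p>s3; s1-q>s2; s2-p>s4; s2-q>s2; s3-p>s5; s3-q>s6; s4-p>s7; s4-q>s2; s5-p>s5; s5-q>s8; s6-p>s9; s6-q>s6; s7-p>s10; s7-q>s2; s8-p>s8; s8-q>s8; s9-p>s3; s9-q>s6; s10-p>s10; s10-q>s11; s11-p>s11; s11-q>s11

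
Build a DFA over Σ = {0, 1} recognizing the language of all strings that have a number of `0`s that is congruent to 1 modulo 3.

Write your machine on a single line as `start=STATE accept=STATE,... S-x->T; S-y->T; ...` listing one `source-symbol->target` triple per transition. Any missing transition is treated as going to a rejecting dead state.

start=A; accept=B; A-0->B; A-1->A; B-0->C; B-1->B; C-0->A; C-1->C

Keep the running count of `0`s modulo 3: each `0` advances along the cycle A → B → C → A while other symbols loop. Accept at B.
3 states suffice.
       0  1 
>  A   B  A 
 * B   C  B 
   C   A  C 
(> = start, * = accepting)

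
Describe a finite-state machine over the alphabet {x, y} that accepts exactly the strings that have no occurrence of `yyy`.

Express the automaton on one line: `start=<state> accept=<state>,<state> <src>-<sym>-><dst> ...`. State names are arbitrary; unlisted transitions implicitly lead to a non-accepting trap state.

This is the complement of 'contains `yyy`'. Use the same substring-matching states — q0 through q3 holding how much of `yyy` has just been matched — but flip the accepting set: everything except the trap q3 accepts.
        x   y  
>* q0   q0  q1 
 * q1   q0  q2 
 * q2   q0  q3 
   q3   q3  q3 
(> = start, * = accepting)

start=q0 accept=q0,q1,q2 q0-x->q0 q0-y->q1 q1-x->q0 q1-y->q2 q2-x->q0 q2-y->q3 q3-x->q3 q3-y->q3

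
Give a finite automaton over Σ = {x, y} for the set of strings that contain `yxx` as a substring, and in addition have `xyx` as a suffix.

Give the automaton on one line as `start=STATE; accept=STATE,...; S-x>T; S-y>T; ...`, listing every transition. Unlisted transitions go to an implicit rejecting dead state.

start=S0; accept=S8; S0-x>S1; S0-y>S2; S1-x>S1; S1-y>S3; S2-x>S4; S2-y>S2; S3-x>S5; S3-y>S2; S4-x>S6; S4-y>S3; S5-x>S6; S5-y>S3; S6-x>S6; S6-y>S7; S7-x>S8; S7-y>S9; S8-x>S6; S8-y>S7; S9-x>S6; S9-y>S9

Handle the two conditions separately and then intersect. One (4 states) tracks whether and how much of `yxx` has been seen; the other (4 states) tracks how much of the suffix `xyx` has currently been matched. Each combined state is a pair, one component from each; accept when both components accept.
10 states suffice.
        x   y  
>  S0   S1  S2 
   S1   S1  S3 
   S2   S4  S2 
   S3   S5  S2 
   S4   S6  S3 
   S5   S6  S3 
   S6   S6  S7 
   S7   S8  S9 
 * S8   S6  S7 
   S9   S6  S9 
(> = start, * = accepting)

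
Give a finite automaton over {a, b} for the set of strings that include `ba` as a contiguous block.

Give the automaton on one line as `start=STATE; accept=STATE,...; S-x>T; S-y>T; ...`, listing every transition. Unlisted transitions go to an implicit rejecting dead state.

start=q0; accept=q2; q0-a>q0; q0-b>q1; q1-a>q2; q1-b>q1; q2-a>q2; q2-b>q2

States q0..q1 record the length of the longest prefix of `ba` that matches the current input suffix. Reaching q2 means `ba` has been seen, and we stay there forever. Accept from q2.
With 3 states:
        a   b  
>  q0   q0  q1 
   q1   q2  q1 
 * q2   q2  q2 
(> = start, * = accepting)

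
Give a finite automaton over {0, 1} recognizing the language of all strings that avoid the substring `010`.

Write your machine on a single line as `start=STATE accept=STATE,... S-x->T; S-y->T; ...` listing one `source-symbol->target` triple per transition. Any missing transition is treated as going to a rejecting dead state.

start=A; accept=A,B,C; A-0->B; A-1->A; B-0->B; B-1->C; C-0->D; C-1->A; D-0->D; D-1->D

Track partial matches of the forbidden pattern `010`. State D is a dead state reached once `010` has occurred; every other state accepts. A means no part of `010` is currently matched.
With 4 states:
       0  1 
>* A   B  A 
 * B   B  C 
 * C   D  A 
   D   D  D 
(> = start, * = accepting)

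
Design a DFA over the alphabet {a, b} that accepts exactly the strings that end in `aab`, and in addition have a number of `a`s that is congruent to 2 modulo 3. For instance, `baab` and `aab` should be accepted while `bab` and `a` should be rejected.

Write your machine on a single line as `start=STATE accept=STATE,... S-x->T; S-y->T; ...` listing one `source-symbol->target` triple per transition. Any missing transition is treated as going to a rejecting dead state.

start=q0; accept=q4; q0-a->q1; q0-b->q0; q1-a->q2; q1-b->q3; q2-a->q0; q2-b->q4; q3-a->q5; q3-b->q3; q4-a->q0; q4-b->q5; q5-a->q0; q5-b->q5

Build one automaton per condition and run them in lockstep. The first has 4 states tracking how much of the suffix `aab` has currently been matched; the second has 3 states tracking the count of `a`s modulo 3. A product state is a pair (one from each), accepting exactly when both do. After merging equivalent states the machine shrinks.
        a   b  
>  q0   q1  q0 
   q1   q2  q3 
   q2   q0  q4 
   q3   q5  q3 
 * q4   q0  q5 
   q5   q0  q5 
(> = start, * = accepting)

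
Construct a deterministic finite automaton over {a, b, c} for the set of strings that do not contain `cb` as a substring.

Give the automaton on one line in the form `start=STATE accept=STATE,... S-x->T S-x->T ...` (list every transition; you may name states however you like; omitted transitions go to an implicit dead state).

This is the complement of 'contains `cb`'. Use the same substring-matching states — S0 through S2 holding how much of `cb` has just been matched — but flip the accepting set: everything except the trap S2 accepts.
        a   b   c  
>* S0   S0  S0  S1 
 * S1   S0  S2  S1 
   S2   S2  S2  S2 
(> = start, * = accepting)

start=S0 accept=S0,S1 S0-a->S0 S0-b->S0 S0-c->S1 S1-a->S0 S1-b->S2 S1-c->S1 S2-a->S2 S2-b->S2 S2-c->S2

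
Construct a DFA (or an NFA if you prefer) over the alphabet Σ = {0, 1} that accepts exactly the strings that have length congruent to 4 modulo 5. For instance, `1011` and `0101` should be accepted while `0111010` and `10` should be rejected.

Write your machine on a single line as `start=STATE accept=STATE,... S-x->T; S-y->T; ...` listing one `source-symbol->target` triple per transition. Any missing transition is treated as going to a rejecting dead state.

Only the length mod 5 matters, so use a 5-cycle: from any state, every input symbol moves to the next state, wrapping E back to A. Mark E accepting.
A 5-state machine:
       0  1 
>  A   B  B 
   B   C  C 
   C   D  D 
   D   E  E 
 * E   A  A 
(> = start, * = accepting)

start=A; accept=E; A-0->B; A-1->B; B-0->C; B-1->C; C-0->D; C-1->D; D-0->E; D-1->E; E-0->A; E-1->A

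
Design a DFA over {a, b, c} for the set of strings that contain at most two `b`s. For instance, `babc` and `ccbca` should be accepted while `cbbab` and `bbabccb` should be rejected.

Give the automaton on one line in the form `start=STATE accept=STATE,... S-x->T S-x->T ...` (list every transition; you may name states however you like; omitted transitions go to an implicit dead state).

Only the number of `b`s matters, and only up to 3. Make a chain q0 → q1 → q2 → q3 advanced by each `b` (with q3 absorbing); every other symbol self-loops. The accepting set is {q0, q1, q2}.
        a   b   c  
>* q0   q0  q1  q0 
 * q1   q1  q2  q1 
 * q2   q2  q3  q2 
   q3   q3  q3  q3 
(> = start, * = accepting)

start=q0 accept=q0,q1,q2 q0-a->q0 q0-b->q1 q0-c->q0 q1-a->q1 q1-b->q2 q1-c->q1 q2-a->q2 q2-b->q3 q2-c->q2 q3-a->q3 q3-b->q3 q3-c->q3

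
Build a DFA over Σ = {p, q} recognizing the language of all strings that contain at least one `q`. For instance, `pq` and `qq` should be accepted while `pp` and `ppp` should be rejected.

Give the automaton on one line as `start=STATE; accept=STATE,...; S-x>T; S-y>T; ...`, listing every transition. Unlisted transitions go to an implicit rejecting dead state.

start=A; accept=B,C; A-p>A; A-q>B; B-p>B; B-q>C; C-p>C; C-q>C

Only the number of `q`s matters, and only up to 2. Make a chain A → B → C advanced by each `q` (with C absorbing); every other symbol self-loops. The accepting set is {B, C}.
A 3-state machine:
       p  q 
>  A   A  B 
 * B   B  C 
 * C   C  C 
(> = start, * = accepting)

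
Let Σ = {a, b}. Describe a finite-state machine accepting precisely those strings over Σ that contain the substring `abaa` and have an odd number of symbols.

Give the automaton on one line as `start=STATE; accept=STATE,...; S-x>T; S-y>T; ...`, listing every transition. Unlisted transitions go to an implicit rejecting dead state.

start=q0; accept=q9; q0-a>q1; q0-b>q2; q1-a>q3; q1-b>q4; q2-a>q3; q2-b>q0; q3-a>q1; q3-b>q5; q4-a>q6; q4-b>q2; q5-a>q7; q5-b>q0; q6-a>q8; q6-b>q4; q7-a>q9; q7-b>q5; q8-a>q9; q8-b>q9; q9-a>q8; q9-b>q8

Handle the two conditions separately and then intersect. The first has 5 states tracking whether and how much of `abaa` has been seen; the second has 2 states tracking the input length modulo 2. A product state is a pair (one from each), accepting exactly when both do.
10 states suffice.
        a   b  
>  q0   q1  q2 
   q1   q3  q4 
   q2   q3  q0 
   q3   q1  q5 
   q4   q6  q2 
   q5   q7  q0 
   q6   q8  q4 
   q7   q9  q5 
   q8   q9  q9 
 * q9   q8  q8 
(> = start, * = accepting)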